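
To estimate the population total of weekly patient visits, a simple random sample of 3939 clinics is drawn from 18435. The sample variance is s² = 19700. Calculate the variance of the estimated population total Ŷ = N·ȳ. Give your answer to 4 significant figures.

Var(Ŷ) = N²·Var(ȳ) = N²·(1 − n/N)·s²/n.
f = 3939/18435 = 0.21366965; Var(ȳ) = 0.78633035·19700/3939 = 3.9326499.
Var(Ŷ) = 18435² · 3.9326499 = 1.336508 × 10^9.

1.337 × 10^9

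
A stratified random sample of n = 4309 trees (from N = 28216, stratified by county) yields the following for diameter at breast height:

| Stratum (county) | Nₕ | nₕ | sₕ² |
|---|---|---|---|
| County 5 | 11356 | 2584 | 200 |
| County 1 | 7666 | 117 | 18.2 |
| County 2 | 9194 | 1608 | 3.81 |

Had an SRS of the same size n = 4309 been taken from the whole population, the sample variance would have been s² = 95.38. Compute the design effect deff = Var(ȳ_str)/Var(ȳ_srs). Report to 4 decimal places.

Var(ȳ_str) = Σ Wₕ²(1−fₕ)sₕ²/nₕ with Wₕ = Nₕ/28216:
  County 5: (11356/28216)²·(1−2584/11356)·200/2584 = 0.0096843527
  County 1: (7666/28216)²·(1−117/7666)·18.2/117 = 0.011307143
  County 2: (9194/28216)²·(1−1608/9194)·3.81/1608 = 2.0757038 × 10^-4
  → Var(ȳ_str) = 0.021199066.
Var(ȳ_srs) = (1 − 4309/28216)·95.38/4309 = 0.018754715.
deff = 0.021199066 / 0.018754715 = 1.1303.

1.1303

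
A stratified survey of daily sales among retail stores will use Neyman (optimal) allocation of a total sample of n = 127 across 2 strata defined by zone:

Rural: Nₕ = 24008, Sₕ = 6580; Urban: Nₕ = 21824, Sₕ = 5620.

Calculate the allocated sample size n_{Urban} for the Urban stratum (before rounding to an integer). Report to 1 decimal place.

55.5

Neyman allocation: nₕ = n·NₕSₕ / Σⱼ NⱼSⱼ.
Σ NⱼSⱼ = 24008·6580 + 21824·5620 = 2.8062352 × 10^8.
n_{Urban} = 127·21824·5620 / (2.8062352 × 10^8) = 55.5.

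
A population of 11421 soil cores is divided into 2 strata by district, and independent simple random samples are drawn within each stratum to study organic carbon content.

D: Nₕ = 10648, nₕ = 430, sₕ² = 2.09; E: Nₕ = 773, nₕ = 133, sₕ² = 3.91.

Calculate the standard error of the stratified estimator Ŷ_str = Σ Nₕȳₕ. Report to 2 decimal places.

737.14

Var(Ŷ_str) = Σₕ Nₕ²(1 − fₕ)sₕ²/nₕ.
D: 10648²·(1 − 430/10648)·2.09/430 = 528824.75.
E: 773²·(1 − 133/773)·3.91/133 = 14544.024.
Sum = 543368.77.
SE = √(543368.77) = 737.14.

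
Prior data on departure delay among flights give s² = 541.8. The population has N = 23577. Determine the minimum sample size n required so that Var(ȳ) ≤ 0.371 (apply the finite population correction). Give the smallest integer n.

Without fpc, n₀ = s²/D = 541.8/0.371 = 1460.3774.
With fpc, (1 − n/N)·s²/n ≤ D requires n ≥ n₀/(1 + n₀/N) = 1460.3774/(1 + 1460.3774/23577) = 1375.1967.
Rounding up, n = 1376.

1376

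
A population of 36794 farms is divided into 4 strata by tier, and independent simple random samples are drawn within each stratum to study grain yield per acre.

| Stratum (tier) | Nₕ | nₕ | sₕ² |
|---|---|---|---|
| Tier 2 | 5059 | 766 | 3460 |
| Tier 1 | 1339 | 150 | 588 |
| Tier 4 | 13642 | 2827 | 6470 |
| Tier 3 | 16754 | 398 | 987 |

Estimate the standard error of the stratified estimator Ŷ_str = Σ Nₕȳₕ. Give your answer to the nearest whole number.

Var(Ŷ_str) = Σₕ Nₕ²(1 − fₕ)sₕ²/nₕ.
Tier 2: 5059²·(1 − 766/5059)·3460/766 = 9.8100879 × 10^7.
Tier 1: 1339²·(1 − 150/1339)·588/150 = 6.2409183 × 10^6.
Tier 4: 13642²·(1 − 2827/13642)·6470/2827 = 3.3766266 × 10^8.
Tier 3: 16754²·(1 − 398/16754)·987/398 = 6.7956295 × 10^8.
Sum = 1.1215674 × 10^9.
SE = √(1.1215674 × 10^9) = 33490.

33490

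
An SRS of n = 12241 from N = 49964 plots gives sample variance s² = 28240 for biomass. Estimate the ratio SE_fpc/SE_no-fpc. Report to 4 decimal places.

0.8689

f = n/N = 12241/49964 = 0.24499640.
SE_no-fpc = √(s²/n) = 1.5188815; SE_fpc = √((1−f)s²/n) = 1.3197705.
Ratio = √(1−f) = 0.86890943.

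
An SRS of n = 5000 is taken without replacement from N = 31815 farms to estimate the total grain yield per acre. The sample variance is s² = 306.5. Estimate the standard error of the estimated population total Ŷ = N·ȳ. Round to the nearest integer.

Var(Ŷ) = N²·Var(ȳ) = N²·(1 − n/N)·s²/n.
f = 5000/31815 = 0.15715857; Var(ȳ) = 0.84284143·306.5/5000 = 0.051666179.
Var(Ŷ) = 31815² · 0.051666179 = 5.2296208 × 10^7.
SE(Ŷ) = √(5.2296208 × 10^7) = 7232.

7232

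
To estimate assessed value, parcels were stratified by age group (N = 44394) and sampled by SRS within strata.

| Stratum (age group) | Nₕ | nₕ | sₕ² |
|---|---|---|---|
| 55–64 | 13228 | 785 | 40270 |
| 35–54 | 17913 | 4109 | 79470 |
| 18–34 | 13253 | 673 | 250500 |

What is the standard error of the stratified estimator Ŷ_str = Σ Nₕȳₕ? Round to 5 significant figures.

274380

Var(Ŷ_str) = Σₕ Nₕ²(1 − fₕ)sₕ²/nₕ.
55–64: 13228²·(1 − 785/13228)·40270/785 = 8.4436702 × 10^9.
35–54: 17913²·(1 − 4109/17913)·79470/4109 = 4.7823389 × 10^9.
18–34: 13253²·(1 − 673/13253)·250500/673 = 6.2056532 × 10^10.
Sum = 7.5282541 × 10^10.
SE = √(7.5282541 × 10^10) = 274380.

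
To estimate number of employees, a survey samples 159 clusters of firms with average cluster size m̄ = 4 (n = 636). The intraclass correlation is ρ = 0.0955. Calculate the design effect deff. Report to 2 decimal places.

deff = 1 + (4 − 1)·0.0955 = 1 + 0.2865 = 1.2865.

1.29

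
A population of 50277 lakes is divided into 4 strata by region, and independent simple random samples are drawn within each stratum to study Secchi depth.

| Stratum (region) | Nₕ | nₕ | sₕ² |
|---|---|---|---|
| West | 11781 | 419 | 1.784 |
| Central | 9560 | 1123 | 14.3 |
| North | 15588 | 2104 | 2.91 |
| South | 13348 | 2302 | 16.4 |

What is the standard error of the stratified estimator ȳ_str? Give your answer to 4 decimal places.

0.0341

Var(ȳ_str) = Σₕ Wₕ²(1 − fₕ)sₕ²/nₕ with Wₕ = Nₕ/N, N = 50277.
West: Wₕ = 0.23432186; term = 0.23432186²·(1 − 0.03556574)·1.784/419 = 2.2546496 × 10^-4.
Central: Wₕ = 0.19014659; term = 0.19014659²·(1 − 0.11746862)·14.3/1123 = 4.0631561 × 10^-4.
North: Wₕ = 0.31004237; term = 0.31004237²·(1 − 0.13497562)·2.91/2104 = 1.1500525 × 10^-4.
South: Wₕ = 0.26548919; term = 0.26548919²·(1 − 0.17246029)·16.4/2302 = 4.1554786 × 10^-4.
Sum = 0.0011623337.
SE = √(0.0011623337) = 0.0341.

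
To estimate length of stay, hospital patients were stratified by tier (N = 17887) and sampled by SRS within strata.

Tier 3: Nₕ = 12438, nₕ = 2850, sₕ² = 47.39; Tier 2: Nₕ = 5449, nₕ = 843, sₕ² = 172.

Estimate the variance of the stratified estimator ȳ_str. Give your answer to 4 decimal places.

Var(ȳ_str) = Σₕ Wₕ²(1 − fₕ)sₕ²/nₕ with Wₕ = Nₕ/N, N = 17887.
Tier 3: Wₕ = 0.69536535; term = 0.69536535²·(1 − 0.22913652)·47.39/2850 = 0.0061979121.
Tier 2: Wₕ = 0.30463465; term = 0.30463465²·(1 − 0.15470729)·172/843 = 0.016005402.
Sum = 0.022203314.

0.0222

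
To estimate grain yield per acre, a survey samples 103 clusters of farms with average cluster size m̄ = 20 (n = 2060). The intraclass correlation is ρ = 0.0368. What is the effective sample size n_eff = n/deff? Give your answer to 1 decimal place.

deff = 1 + (20 − 1)·0.0368 = 1 + 0.6992 = 1.6992.
n_eff = 2060 / 1.6992 = 1212.3.

1212.3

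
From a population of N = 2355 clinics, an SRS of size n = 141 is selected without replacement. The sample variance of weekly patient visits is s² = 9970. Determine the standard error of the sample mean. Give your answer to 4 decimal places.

Under SRS without replacement, Var(ȳ) = (1 − f)·s²/n with f = n/N = 141/2355 = 0.05987261.
Var(ȳ) = (1 − 0.05987261)·9970/141 = 0.94012739·70.70922 = 66.475674.
SE(ȳ) = √(66.475674) = 8.1533.

8.1533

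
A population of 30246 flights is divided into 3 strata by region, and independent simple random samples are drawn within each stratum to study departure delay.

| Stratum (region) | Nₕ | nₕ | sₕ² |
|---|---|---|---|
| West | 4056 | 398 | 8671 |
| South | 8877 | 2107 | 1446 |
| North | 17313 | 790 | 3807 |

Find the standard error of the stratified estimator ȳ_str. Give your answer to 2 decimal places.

1.38

Var(ȳ_str) = Σₕ Wₕ²(1 − fₕ)sₕ²/nₕ with Wₕ = Nₕ/N, N = 30246.
West: Wₕ = 0.13410038; term = 0.13410038²·(1 − 0.09812623)·8671/398 = 0.35333924.
South: Wₕ = 0.29349335; term = 0.29349335²·(1 − 0.23735496)·1446/2107 = 0.045084032.
North: Wₕ = 0.57240627; term = 0.57240627²·(1 − 0.04563045)·3807/790 = 1.5068885.
Sum = 1.9053118.
SE = √(1.9053118) = 1.38.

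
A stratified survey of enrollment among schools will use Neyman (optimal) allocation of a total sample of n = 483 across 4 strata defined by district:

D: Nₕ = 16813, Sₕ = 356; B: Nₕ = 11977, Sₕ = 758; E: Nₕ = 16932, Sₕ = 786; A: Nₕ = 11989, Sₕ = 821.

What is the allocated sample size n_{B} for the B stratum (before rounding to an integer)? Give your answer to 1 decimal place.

114.7

Neyman allocation: nₕ = n·NₕSₕ / Σⱼ NⱼSⱼ.
Σ NⱼSⱼ = 16813·356 + 11977·758 + 16932·786 + 11989·821 = 3.8215515 × 10^7.
n_{B} = 483·11977·758 / (3.8215515 × 10^7) = 114.7.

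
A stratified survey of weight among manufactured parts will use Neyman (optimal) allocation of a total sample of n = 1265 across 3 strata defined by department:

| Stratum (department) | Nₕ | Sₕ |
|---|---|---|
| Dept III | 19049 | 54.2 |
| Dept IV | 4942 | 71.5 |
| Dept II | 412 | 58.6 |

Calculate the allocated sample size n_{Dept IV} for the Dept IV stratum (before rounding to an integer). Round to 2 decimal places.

317.03

Neyman allocation: nₕ = n·NₕSₕ / Σⱼ NⱼSⱼ.
Σ NⱼSⱼ = 19049·54.2 + 4942·71.5 + 412·58.6 = 1.409952 × 10^6.
n_{Dept IV} = 1265·4942·71.5 / (1.409952 × 10^6) = 317.03.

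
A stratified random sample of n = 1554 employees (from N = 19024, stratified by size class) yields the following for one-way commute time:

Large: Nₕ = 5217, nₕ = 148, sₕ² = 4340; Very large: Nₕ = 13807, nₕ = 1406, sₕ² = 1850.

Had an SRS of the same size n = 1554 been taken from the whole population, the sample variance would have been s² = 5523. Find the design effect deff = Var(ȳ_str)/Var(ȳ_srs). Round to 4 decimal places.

0.8473

Var(ȳ_str) = Σ Wₕ²(1−fₕ)sₕ²/nₕ with Wₕ = Nₕ/19024:
  Large: (5217/19024)²·(1−148/5217)·4340/148 = 2.1427301
  Very large: (13807/19024)²·(1−1406/13807)·1850/1406 = 0.62249915
  → Var(ȳ_str) = 2.7652293.
Var(ȳ_srs) = (1 − 1554/19024)·5523/1554 = 3.2637366.
deff = 2.7652293 / 3.2637366 = 0.8473.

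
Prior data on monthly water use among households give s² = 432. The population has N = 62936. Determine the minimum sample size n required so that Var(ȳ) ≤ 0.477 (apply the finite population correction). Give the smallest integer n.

893

Without fpc, n₀ = s²/D = 432/0.477 = 905.6604.
With fpc, (1 − n/N)·s²/n ≤ D requires n ≥ n₀/(1 + n₀/N) = 905.6604/(1 + 905.6604/62936) = 892.8127.
Rounding up, n = 893.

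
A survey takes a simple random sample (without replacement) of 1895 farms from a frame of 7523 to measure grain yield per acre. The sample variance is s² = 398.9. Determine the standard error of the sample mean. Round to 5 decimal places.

Under SRS without replacement, Var(ȳ) = (1 − f)·s²/n with f = n/N = 1895/7523 = 0.25189419.
Var(ȳ) = (1 − 0.25189419)·398.9/1895 = 0.74810581·0.21050132 = 0.15747726.
SE(ȳ) = √(0.15747726) = 0.39683.

0.39683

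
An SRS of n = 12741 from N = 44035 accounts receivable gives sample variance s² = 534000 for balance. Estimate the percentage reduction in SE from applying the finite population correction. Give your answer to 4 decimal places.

f = n/N = 12741/44035 = 0.28933803.
SE_no-fpc = √(s²/n) = 6.473943; SE_fpc = √((1−f)s²/n) = 5.4575838.
Ratio = √(1−f) = 0.84300769. Reduction = 100·(1 − 0.84300769) = 15.6992%.

15.6992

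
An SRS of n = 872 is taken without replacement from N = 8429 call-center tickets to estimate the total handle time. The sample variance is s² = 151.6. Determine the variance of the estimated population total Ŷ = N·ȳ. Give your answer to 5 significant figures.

1.1074 × 10^7

Var(Ŷ) = N²·Var(ȳ) = N²·(1 − n/N)·s²/n.
f = 872/8429 = 0.10345237; Var(ȳ) = 0.89654763·151.6/872 = 0.15586768.
Var(Ŷ) = 8429² · 0.15586768 = 1.1074093 × 10^7.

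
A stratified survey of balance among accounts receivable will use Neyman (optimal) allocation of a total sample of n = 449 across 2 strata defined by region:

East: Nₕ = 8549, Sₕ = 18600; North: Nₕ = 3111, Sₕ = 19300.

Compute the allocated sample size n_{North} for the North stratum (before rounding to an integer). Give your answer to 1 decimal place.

123.1

Neyman allocation: nₕ = n·NₕSₕ / Σⱼ NⱼSⱼ.
Σ NⱼSⱼ = 8549·18600 + 3111·19300 = 2.190537 × 10^8.
n_{North} = 449·3111·19300 / (2.190537 × 10^8) = 123.1.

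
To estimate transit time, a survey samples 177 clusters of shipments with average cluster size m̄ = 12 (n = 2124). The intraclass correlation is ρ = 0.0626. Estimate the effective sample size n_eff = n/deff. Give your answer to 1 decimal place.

deff = 1 + (12 − 1)·0.0626 = 1 + 0.6886 = 1.6886.
n_eff = 2124 / 1.6886 = 1257.8.

1257.8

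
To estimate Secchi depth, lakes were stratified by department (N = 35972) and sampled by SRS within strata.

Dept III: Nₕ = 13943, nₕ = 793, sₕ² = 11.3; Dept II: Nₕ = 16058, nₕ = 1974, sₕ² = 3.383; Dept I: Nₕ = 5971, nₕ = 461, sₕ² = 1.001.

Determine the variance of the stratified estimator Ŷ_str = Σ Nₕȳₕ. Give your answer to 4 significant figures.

3.072 × 10^6

Var(Ŷ_str) = Σₕ Nₕ²(1 − fₕ)sₕ²/nₕ.
Dept III: 13943²·(1 − 793/13943)·11.3/793 = 2.6126861 × 10^6.
Dept II: 16058²·(1 − 1974/16058)·3.383/1974 = 387589.78.
Dept I: 5971²·(1 − 461/5971)·1.001/461 = 71438.417.
Sum = 3.0717143 × 10^6.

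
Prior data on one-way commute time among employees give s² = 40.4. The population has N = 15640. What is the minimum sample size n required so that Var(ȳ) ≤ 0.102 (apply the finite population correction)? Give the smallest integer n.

Without fpc, n₀ = s²/D = 40.4/0.102 = 396.0784.
With fpc, (1 − n/N)·s²/n ≤ D requires n ≥ n₀/(1 + n₀/N) = 396.0784/(1 + 396.0784/15640) = 386.2956.
Rounding up, n = 387.

387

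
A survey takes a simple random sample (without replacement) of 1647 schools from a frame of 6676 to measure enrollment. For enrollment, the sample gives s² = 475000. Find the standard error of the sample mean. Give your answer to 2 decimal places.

14.74

Under SRS without replacement, Var(ȳ) = (1 − f)·s²/n with f = n/N = 1647/6676 = 0.24670461.
Var(ȳ) = (1 − 0.24670461)·475000/1647 = 0.75329539·288.40316 = 217.25277.
SE(ȳ) = √(217.25277) = 14.74.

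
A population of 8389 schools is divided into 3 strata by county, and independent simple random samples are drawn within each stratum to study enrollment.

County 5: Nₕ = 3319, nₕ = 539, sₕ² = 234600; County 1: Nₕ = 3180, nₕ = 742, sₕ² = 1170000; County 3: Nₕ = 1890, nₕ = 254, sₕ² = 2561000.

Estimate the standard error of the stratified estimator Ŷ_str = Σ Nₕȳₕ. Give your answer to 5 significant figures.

217750

Var(Ŷ_str) = Σₕ Nₕ²(1 − fₕ)sₕ²/nₕ.
County 5: 3319²·(1 − 539/3319)·234600/539 = 4.0159777 × 10^9.
County 1: 3180²·(1 − 742/3180)·1170000/742 = 1.2224829 × 10^10.
County 3: 1890²·(1 − 254/1890)·2561000/254 = 3.1176041 × 10^10.
Sum = 4.7416848 × 10^10.
SE = √(4.7416848 × 10^10) = 217750.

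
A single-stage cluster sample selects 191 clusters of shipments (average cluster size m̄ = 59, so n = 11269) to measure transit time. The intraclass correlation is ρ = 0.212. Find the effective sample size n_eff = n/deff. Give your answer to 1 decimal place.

847.5

deff = 1 + (59 − 1)·0.212 = 1 + 12.296 = 13.296.
n_eff = 11269 / 13.296 = 847.5.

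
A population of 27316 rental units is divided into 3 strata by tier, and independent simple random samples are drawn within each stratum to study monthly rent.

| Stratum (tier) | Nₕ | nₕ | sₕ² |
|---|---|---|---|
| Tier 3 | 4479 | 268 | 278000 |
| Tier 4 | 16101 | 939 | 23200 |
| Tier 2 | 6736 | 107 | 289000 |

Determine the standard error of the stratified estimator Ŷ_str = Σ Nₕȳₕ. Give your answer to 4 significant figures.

382400

Var(Ŷ_str) = Σₕ Nₕ²(1 − fₕ)sₕ²/nₕ.
Tier 3: 4479²·(1 − 268/4479)·278000/268 = 1.956484 × 10^10.
Tier 4: 16101²·(1 − 939/16101)·23200/939 = 6.0315889 × 10^9.
Tier 2: 6736²·(1 − 107/6736)·289000/107 = 1.2060468 × 10^11.
Sum = 1.4620111 × 10^11.
SE = √(1.4620111 × 10^11) = 382400.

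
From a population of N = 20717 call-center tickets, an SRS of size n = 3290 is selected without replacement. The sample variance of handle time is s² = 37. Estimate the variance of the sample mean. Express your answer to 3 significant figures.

0.00946

Under SRS without replacement, Var(ȳ) = (1 − f)·s²/n with f = n/N = 3290/20717 = 0.15880678.
Var(ȳ) = (1 − 0.15880678)·37/3290 = 0.84119322·0.011246201 = 0.0094602277.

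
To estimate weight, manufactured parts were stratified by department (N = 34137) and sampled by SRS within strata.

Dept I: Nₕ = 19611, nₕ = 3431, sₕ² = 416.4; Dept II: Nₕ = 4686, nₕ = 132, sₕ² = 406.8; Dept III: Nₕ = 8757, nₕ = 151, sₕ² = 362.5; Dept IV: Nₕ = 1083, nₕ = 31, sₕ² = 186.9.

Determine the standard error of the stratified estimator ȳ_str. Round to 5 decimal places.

0.50063

Var(ȳ_str) = Σₕ Wₕ²(1 − fₕ)sₕ²/nₕ with Wₕ = Nₕ/N, N = 34137.
Dept I: Wₕ = 0.57447930; term = 0.57447930²·(1 − 0.17495283)·416.4/3431 = 0.033045898.
Dept II: Wₕ = 0.13727041; term = 0.13727041²·(1 − 0.02816901)·406.8/132 = 0.056435402.
Dept III: Wₕ = 0.25652518; term = 0.25652518²·(1 − 0.01724335)·362.5/151 = 0.15525195.
Dept IV: Wₕ = 0.03172511; term = 0.03172511²·(1 − 0.02862419)·186.9/31 = 0.0058944203.
Sum = 0.25062767.
SE = √(0.25062767) = 0.50063.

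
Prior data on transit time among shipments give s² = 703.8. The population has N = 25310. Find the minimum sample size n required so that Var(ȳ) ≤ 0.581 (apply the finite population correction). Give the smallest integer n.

Without fpc, n₀ = s²/D = 703.8/0.581 = 1211.3597.
With fpc, (1 − n/N)·s²/n ≤ D requires n ≥ n₀/(1 + n₀/N) = 1211.3597/(1 + 1211.3597/25310) = 1156.0310.
Rounding up, n = 1157.

1157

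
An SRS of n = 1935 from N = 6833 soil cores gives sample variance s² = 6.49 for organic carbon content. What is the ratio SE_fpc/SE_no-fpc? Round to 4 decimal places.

0.8466

f = n/N = 1935/6833 = 0.28318455.
SE_no-fpc = √(s²/n) = 0.057913774; SE_fpc = √((1−f)s²/n) = 0.04903267.
Ratio = √(1−f) = 0.84664955.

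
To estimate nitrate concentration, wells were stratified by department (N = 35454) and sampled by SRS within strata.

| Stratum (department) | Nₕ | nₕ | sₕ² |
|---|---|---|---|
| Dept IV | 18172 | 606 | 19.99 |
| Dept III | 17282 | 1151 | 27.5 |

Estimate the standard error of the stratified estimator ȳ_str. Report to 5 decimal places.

0.11694

Var(ȳ_str) = Σₕ Wₕ²(1 − fₕ)sₕ²/nₕ with Wₕ = Nₕ/N, N = 35454.
Dept IV: Wₕ = 0.51255148; term = 0.51255148²·(1 − 0.03334801)·19.99/606 = 0.0083769379.
Dept III: Wₕ = 0.48744852; term = 0.48744852²·(1 − 0.06660109)·27.5/1151 = 0.0052988568.
Sum = 0.013675795.
SE = √(0.013675795) = 0.11694.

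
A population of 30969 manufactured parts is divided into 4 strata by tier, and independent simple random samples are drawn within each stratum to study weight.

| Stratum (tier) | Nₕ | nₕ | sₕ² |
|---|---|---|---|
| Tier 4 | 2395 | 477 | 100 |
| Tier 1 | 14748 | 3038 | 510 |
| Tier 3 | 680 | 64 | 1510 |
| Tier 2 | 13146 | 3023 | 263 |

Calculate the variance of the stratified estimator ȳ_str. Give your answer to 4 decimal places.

Var(ȳ_str) = Σₕ Wₕ²(1 − fₕ)sₕ²/nₕ with Wₕ = Nₕ/N, N = 30969.
Tier 4: Wₕ = 0.07733540; term = 0.07733540²·(1 − 0.19916493)·100/477 = 0.0010041102.
Tier 1: Wₕ = 0.47621815; term = 0.47621815²·(1 − 0.20599403)·510/3038 = 0.030228602.
Tier 3: Wₕ = 0.02195744; term = 0.02195744²·(1 − 0.09411765)·1510/64 = 0.010304626.
Tier 2: Wₕ = 0.42448901; term = 0.42448901²·(1 − 0.22995588)·263/3023 = 0.012071635.
Sum = 0.053608973.

0.0536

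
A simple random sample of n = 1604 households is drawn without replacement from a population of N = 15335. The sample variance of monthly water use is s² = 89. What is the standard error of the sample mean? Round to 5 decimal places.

Under SRS without replacement, Var(ȳ) = (1 − f)·s²/n with f = n/N = 1604/15335 = 0.10459733.
Var(ȳ) = (1 − 0.10459733)·89/1604 = 0.89540267·0.055486284 = 0.049682567.
SE(ȳ) = √(0.049682567) = 0.22290.

0.22290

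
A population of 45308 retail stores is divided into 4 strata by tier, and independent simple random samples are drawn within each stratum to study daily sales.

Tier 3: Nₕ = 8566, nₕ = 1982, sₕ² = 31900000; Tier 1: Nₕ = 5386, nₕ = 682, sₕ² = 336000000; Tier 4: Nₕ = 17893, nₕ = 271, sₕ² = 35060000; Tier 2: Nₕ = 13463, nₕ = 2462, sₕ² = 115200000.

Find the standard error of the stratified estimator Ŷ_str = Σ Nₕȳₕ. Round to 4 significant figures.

Var(Ŷ_str) = Σₕ Nₕ²(1 − fₕ)sₕ²/nₕ.
Tier 3: 8566²·(1 − 1982/8566)·31900000/1982 = 9.0772631 × 10^11.
Tier 1: 5386²·(1 − 682/5386)·336000000/682 = 1.2482126 × 10^13.
Tier 4: 17893²·(1 − 271/17893)·35060000/271 = 4.0792562 × 10^13.
Tier 2: 13463²·(1 − 2462/13463)·115200000/2462 = 6.9300831 × 10^12.
Sum = 6.1112497 × 10^13.
SE = √(6.1112497 × 10^13) = 7.817 × 10^6.

7.817 × 10^6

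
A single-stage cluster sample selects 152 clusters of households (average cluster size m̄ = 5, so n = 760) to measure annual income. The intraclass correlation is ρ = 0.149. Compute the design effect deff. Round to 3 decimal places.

deff = 1 + (5 − 1)·0.149 = 1 + 0.596 = 1.596.

1.596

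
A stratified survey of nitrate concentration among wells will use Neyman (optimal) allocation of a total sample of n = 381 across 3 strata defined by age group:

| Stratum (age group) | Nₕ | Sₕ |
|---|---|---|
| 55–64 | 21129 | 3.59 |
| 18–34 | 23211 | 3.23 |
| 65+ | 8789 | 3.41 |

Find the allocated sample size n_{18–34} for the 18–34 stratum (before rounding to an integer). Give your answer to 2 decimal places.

157.99

Neyman allocation: nₕ = n·NₕSₕ / Σⱼ NⱼSⱼ.
Σ NⱼSⱼ = 21129·3.59 + 23211·3.23 + 8789·3.41 = 180795.13.
n_{18–34} = 381·23211·3.23 / 180795.13 = 157.99.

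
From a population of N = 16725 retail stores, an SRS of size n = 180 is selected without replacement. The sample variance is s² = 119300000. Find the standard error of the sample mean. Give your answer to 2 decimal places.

809.72

Under SRS without replacement, Var(ȳ) = (1 − f)·s²/n with f = n/N = 180/16725 = 0.01076233.
Var(ȳ) = (1 − 0.01076233)·119300000/180 = 0.98923767·662777.78 = 655644.74.
SE(ȳ) = √(655644.74) = 809.72.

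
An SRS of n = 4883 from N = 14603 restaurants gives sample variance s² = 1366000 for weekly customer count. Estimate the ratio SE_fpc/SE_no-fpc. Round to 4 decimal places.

0.8159

f = n/N = 4883/14603 = 0.33438335.
SE_no-fpc = √(s²/n) = 16.725611; SE_fpc = √((1−f)s²/n) = 13.645645.
Ratio = √(1−f) = 0.81585333.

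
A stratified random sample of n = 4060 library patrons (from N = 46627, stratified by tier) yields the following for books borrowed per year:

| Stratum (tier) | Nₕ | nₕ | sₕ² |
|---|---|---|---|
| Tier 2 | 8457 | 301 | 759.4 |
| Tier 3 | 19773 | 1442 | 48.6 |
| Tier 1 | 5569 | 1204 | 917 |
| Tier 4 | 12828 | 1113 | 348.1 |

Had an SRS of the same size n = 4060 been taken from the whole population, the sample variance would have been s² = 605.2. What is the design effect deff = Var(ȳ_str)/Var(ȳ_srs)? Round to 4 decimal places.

0.8509

Var(ȳ_str) = Σ Wₕ²(1−fₕ)sₕ²/nₕ with Wₕ = Nₕ/46627:
  Tier 2: (8457/46627)²·(1−301/8457)·759.4/301 = 0.080042878
  Tier 3: (19773/46627)²·(1−1442/19773)·48.6/1442 = 0.0056189451
  Tier 1: (5569/46627)²·(1−1204/5569)·917/1204 = 0.0085158768
  Tier 4: (12828/46627)²·(1−1113/12828)·348.1/1113 = 0.021618978
  → Var(ȳ_str) = 0.11579668.
Var(ȳ_srs) = (1 − 4060/46627)·605.2/4060 = 0.13608444.
deff = 0.11579668 / 0.13608444 = 0.8509.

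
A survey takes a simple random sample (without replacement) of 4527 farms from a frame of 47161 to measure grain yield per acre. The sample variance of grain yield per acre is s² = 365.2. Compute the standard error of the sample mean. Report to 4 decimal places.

Under SRS without replacement, Var(ȳ) = (1 − f)·s²/n with f = n/N = 4527/47161 = 0.09599033.
Var(ȳ) = (1 − 0.09599033)·365.2/4527 = 0.90400967·0.080671526 = 0.07292784.
SE(ȳ) = √(0.07292784) = 0.2701.

0.2701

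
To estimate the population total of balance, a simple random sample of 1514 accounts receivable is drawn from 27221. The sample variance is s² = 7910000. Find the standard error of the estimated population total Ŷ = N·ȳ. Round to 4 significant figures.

1.912 × 10^6

Var(Ŷ) = N²·Var(ȳ) = N²·(1 − n/N)·s²/n.
f = 1514/27221 = 0.05561882; Var(ȳ) = 0.94438118·7910000/1514 = 4933.9862.
Var(Ŷ) = 27221² · 4933.9862 = 3.6559991 × 10^12.
SE(Ŷ) = √(3.6559991 × 10^12) = 1.912 × 10^6.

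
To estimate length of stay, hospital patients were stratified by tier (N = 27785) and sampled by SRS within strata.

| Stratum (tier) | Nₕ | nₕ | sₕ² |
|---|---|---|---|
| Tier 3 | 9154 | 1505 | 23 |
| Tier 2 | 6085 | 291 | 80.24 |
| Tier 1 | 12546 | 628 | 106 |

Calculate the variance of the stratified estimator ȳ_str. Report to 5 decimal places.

Var(ȳ_str) = Σₕ Wₕ²(1 − fₕ)sₕ²/nₕ with Wₕ = Nₕ/N, N = 27785.
Tier 3: Wₕ = 0.32945834; term = 0.32945834²·(1 − 0.16440900)·23/1505 = 0.001386073.
Tier 2: Wₕ = 0.21900306; term = 0.21900306²·(1 − 0.04782251)·80.24/291 = 0.012592623.
Tier 1: Wₕ = 0.45153860; term = 0.45153860²·(1 − 0.05005579)·106/628 = 0.032691442.
Sum = 0.046670138.

0.04667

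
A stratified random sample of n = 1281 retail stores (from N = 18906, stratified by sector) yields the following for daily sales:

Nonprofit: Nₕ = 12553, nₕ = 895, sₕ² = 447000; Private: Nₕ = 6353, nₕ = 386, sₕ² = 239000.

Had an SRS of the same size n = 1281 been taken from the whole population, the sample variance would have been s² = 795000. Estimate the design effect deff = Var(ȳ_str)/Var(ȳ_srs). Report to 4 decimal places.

0.4669

Var(ȳ_str) = Σ Wₕ²(1−fₕ)sₕ²/nₕ with Wₕ = Nₕ/18906:
  Nonprofit: (12553/18906)²·(1−895/12553)·447000/895 = 204.48279
  Private: (6353/18906)²·(1−386/6353)·239000/386 = 65.66685
  → Var(ȳ_str) = 270.14964.
Var(ȳ_srs) = (1 − 1281/18906)·795000/1281 = 578.55876.
deff = 270.14964 / 578.55876 = 0.4669.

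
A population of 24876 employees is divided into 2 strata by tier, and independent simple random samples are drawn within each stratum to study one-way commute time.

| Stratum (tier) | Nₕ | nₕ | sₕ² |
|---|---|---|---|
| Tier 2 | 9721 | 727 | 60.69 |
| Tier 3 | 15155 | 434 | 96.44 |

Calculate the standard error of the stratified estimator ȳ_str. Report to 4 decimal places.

0.3032

Var(ȳ_str) = Σₕ Wₕ²(1 − fₕ)sₕ²/nₕ with Wₕ = Nₕ/N, N = 24876.
Tier 2: Wₕ = 0.39077826; term = 0.39077826²·(1 − 0.07478654)·60.69/727 = 0.011794661.
Tier 3: Wₕ = 0.60922174; term = 0.60922174²·(1 − 0.02863741)·96.44/434 = 0.080112379.
Sum = 0.09190704.
SE = √(0.09190704) = 0.3032.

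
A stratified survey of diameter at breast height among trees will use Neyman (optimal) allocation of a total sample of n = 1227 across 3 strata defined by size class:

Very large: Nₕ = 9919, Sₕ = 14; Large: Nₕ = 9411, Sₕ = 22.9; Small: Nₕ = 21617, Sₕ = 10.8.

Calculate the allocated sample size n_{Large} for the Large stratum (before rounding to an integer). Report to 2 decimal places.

449.84

Neyman allocation: nₕ = n·NₕSₕ / Σⱼ NⱼSⱼ.
Σ NⱼSⱼ = 9919·14 + 9411·22.9 + 21617·10.8 = 587841.5.
n_{Large} = 1227·9411·22.9 / 587841.5 = 449.84.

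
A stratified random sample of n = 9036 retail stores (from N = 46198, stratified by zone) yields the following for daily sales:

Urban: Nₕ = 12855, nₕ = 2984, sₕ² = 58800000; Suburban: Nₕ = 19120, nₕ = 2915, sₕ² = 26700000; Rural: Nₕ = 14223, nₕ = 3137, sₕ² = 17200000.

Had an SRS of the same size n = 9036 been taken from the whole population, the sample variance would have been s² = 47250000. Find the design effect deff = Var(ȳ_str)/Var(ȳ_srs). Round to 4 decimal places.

0.6910

Var(ȳ_str) = Σ Wₕ²(1−fₕ)sₕ²/nₕ with Wₕ = Nₕ/46198:
  Urban: (12855/46198)²·(1−2984/12855)·58800000/2984 = 1171.5623
  Suburban: (19120/46198)²·(1−2915/19120)·26700000/2915 = 1329.7294
  Rural: (14223/46198)²·(1−3137/14223)·17200000/3137 = 405.07334
  → Var(ȳ_str) = 2906.365.
Var(ȳ_srs) = (1 − 9036/46198)·47250000/9036 = 4206.3121.
deff = 2906.365 / 4206.3121 = 0.6910.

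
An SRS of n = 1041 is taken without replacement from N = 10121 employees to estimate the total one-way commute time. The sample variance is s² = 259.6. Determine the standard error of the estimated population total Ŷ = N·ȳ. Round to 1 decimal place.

4787.2

Var(Ŷ) = N²·Var(ȳ) = N²·(1 − n/N)·s²/n.
f = 1041/10121 = 0.10285545; Var(ȳ) = 0.89714455·259.6/1041 = 0.22372596.
Var(Ŷ) = 10121² · 0.22372596 = 2.2917288 × 10^7.
SE(Ŷ) = √(2.2917288 × 10^7) = 4787.2.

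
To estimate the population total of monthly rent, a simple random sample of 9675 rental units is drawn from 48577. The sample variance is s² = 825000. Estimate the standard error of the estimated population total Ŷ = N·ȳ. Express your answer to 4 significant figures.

401400

Var(Ŷ) = N²·Var(ȳ) = N²·(1 − n/N)·s²/n.
f = 9675/48577 = 0.19916833; Var(ȳ) = 0.80083167·825000/9675 = 68.287972.
Var(Ŷ) = 48577² · 68.287972 = 1.6114083 × 10^11.
SE(Ŷ) = √(1.6114083 × 10^11) = 401400.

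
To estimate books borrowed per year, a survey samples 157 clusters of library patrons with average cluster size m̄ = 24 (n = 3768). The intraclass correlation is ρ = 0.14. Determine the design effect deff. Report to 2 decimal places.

4.22

deff = 1 + (24 − 1)·0.14 = 1 + 3.22 = 4.22.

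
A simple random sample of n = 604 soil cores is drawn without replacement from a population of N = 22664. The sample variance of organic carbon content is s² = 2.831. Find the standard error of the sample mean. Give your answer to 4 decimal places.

0.0675

Under SRS without replacement, Var(ȳ) = (1 − f)·s²/n with f = n/N = 604/22664 = 0.02665019.
Var(ȳ) = (1 − 0.02665019)·2.831/604 = 0.97334981·0.0046870861 = 0.0045621743.
SE(ȳ) = √(0.0045621743) = 0.0675.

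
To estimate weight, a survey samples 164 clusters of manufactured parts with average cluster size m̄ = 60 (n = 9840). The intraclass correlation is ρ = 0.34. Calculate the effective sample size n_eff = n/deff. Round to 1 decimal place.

467.2

deff = 1 + (60 − 1)·0.34 = 1 + 20.06 = 21.06.
n_eff = 9840 / 21.06 = 467.2.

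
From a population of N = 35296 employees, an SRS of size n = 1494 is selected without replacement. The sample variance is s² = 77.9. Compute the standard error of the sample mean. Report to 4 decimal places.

0.2235

Under SRS without replacement, Var(ȳ) = (1 − f)·s²/n with f = n/N = 1494/35296 = 0.04232774.
Var(ȳ) = (1 − 0.04232774)·77.9/1494 = 0.95767226·0.052141901 = 0.049934852.
SE(ȳ) = √(0.049934852) = 0.2235.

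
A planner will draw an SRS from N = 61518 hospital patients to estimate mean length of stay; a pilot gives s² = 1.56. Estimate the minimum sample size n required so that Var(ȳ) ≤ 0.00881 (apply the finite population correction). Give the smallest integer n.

Without fpc, n₀ = s²/D = 1.56/0.00881 = 177.0715.
With fpc, (1 − n/N)·s²/n ≤ D requires n ≥ n₀/(1 + n₀/N) = 177.0715/(1 + 177.0715/61518) = 176.5633.
Rounding up, n = 177.

177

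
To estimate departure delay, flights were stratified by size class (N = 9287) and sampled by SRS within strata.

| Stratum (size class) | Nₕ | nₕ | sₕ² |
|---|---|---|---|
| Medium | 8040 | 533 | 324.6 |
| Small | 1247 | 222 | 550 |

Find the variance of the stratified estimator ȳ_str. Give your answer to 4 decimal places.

0.4629

Var(ȳ_str) = Σₕ Wₕ²(1 − fₕ)sₕ²/nₕ with Wₕ = Nₕ/N, N = 9287.
Medium: Wₕ = 0.86572628; term = 0.86572628²·(1 − 0.06629353)·324.6/533 = 0.42617982.
Small: Wₕ = 0.13427372; term = 0.13427372²·(1 − 0.17802727)·550/222 = 0.036715474.
Sum = 0.46289529.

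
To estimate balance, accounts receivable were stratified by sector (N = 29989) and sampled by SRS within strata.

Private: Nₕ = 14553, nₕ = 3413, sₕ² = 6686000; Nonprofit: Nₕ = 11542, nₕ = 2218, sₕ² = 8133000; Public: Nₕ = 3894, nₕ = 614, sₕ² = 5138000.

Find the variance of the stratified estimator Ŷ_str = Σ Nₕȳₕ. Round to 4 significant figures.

Var(Ŷ_str) = Σₕ Nₕ²(1 − fₕ)sₕ²/nₕ.
Private: 14553²·(1 − 3413/14553)·6686000/3413 = 3.1759072 × 10^11.
Nonprofit: 11542²·(1 − 2218/11542)·8133000/2218 = 3.9461407 × 10^11.
Public: 3894²·(1 − 614/3894)·5138000/614 = 1.0687977 × 10^11.
Sum = 8.1908456 × 10^11.

8.191 × 10^11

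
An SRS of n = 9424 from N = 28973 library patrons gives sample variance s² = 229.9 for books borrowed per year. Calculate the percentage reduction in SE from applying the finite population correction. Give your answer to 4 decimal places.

f = n/N = 9424/28973 = 0.32526835.
SE_no-fpc = √(s²/n) = 0.1561895; SE_fpc = √((1−f)s²/n) = 0.12829726.
Ratio = √(1−f) = 0.82142051. Reduction = 100·(1 − 0.82142051) = 17.8579%.

17.8579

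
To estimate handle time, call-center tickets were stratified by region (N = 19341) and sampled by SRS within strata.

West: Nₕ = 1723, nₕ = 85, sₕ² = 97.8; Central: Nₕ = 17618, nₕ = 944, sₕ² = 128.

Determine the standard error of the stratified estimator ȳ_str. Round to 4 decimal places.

Var(ȳ_str) = Σₕ Wₕ²(1 − fₕ)sₕ²/nₕ with Wₕ = Nₕ/N, N = 19341.
West: Wₕ = 0.08908536; term = 0.08908536²·(1 − 0.04933256)·97.8/85 = 0.0086808301.
Central: Wₕ = 0.91091464; term = 0.91091464²·(1 − 0.05358156)·128/944 = 0.10648208.
Sum = 0.11516291.
SE = √(0.11516291) = 0.3394.

0.3394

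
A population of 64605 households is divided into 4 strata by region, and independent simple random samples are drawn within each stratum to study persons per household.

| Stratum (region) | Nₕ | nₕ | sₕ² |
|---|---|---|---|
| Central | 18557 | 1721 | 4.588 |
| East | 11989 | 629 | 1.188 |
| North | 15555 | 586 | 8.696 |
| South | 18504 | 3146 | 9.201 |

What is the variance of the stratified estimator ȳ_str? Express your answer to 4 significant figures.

0.001288

Var(ȳ_str) = Σₕ Wₕ²(1 − fₕ)sₕ²/nₕ with Wₕ = Nₕ/N, N = 64605.
Central: Wₕ = 0.28723783; term = 0.28723783²·(1 − 0.09274128)·4.588/1721 = 1.995524 × 10^-4.
East: Wₕ = 0.18557387; term = 0.18557387²·(1 − 0.05246476)·1.188/629 = 6.1630377 × 10^-5.
North: Wₕ = 0.24077084; term = 0.24077084²·(1 − 0.03767277)·8.696/586 = 8.2785153 × 10^-4.
South: Wₕ = 0.28641746; term = 0.28641746²·(1 − 0.17001729)·9.201/3146 = 1.991335 × 10^-4.
Sum = 0.0012881678.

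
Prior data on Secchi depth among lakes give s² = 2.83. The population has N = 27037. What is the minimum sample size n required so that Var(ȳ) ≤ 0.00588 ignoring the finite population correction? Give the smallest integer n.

Without fpc, n₀ = s²/D = 2.83/0.00588 = 481.2925.
Rounding up, n = 482.

482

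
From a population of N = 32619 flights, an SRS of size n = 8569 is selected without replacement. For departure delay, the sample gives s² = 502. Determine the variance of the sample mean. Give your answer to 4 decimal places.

Under SRS without replacement, Var(ȳ) = (1 − f)·s²/n with f = n/N = 8569/32619 = 0.26269965.
Var(ȳ) = (1 − 0.26269965)·502/8569 = 0.73730035·0.058583265 = 0.043193462.

0.0432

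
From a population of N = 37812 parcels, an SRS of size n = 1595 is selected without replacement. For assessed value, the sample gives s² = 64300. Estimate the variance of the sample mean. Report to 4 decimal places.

Under SRS without replacement, Var(ȳ) = (1 − f)·s²/n with f = n/N = 1595/37812 = 0.04218238.
Var(ȳ) = (1 − 0.04218238)·64300/1595 = 0.95781762·40.31348 = 38.612961.

38.6130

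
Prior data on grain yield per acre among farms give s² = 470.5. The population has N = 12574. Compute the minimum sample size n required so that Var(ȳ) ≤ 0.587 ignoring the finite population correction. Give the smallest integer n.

802

Without fpc, n₀ = s²/D = 470.5/0.587 = 801.5332.
Rounding up, n = 802.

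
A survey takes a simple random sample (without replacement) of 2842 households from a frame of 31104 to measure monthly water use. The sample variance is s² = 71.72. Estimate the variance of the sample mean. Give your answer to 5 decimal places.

Under SRS without replacement, Var(ȳ) = (1 − f)·s²/n with f = n/N = 2842/31104 = 0.09137088.
Var(ȳ) = (1 − 0.09137088)·71.72/2842 = 0.90862912·0.025235749 = 0.022929937.

0.02293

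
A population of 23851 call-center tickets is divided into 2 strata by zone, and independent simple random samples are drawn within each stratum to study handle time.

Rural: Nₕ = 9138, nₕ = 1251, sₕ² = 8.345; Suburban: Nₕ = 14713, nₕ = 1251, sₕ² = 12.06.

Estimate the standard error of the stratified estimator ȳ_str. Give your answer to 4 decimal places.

Var(ȳ_str) = Σₕ Wₕ²(1 − fₕ)sₕ²/nₕ with Wₕ = Nₕ/N, N = 23851.
Rural: Wₕ = 0.38312859; term = 0.38312859²·(1 − 0.13690085)·8.345/1251 = 8.451209 × 10^-4.
Suburban: Wₕ = 0.61687141; term = 0.61687141²·(1 − 0.08502685)·12.06/1251 = 0.0033565076.
Sum = 0.0042016285.
SE = √(0.0042016285) = 0.0648.

0.0648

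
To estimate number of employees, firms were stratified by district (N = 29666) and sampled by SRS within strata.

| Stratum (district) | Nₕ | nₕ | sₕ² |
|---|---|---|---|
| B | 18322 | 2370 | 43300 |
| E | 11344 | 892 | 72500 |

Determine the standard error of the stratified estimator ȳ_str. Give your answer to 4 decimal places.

4.1252

Var(ȳ_str) = Σₕ Wₕ²(1 − fₕ)sₕ²/nₕ with Wₕ = Nₕ/N, N = 29666.
B: Wₕ = 0.61760938; term = 0.61760938²·(1 − 0.12935269)·43300/2370 = 6.0674972.
E: Wₕ = 0.38239062; term = 0.38239062²·(1 − 0.07863188)·72500/892 = 10.950168.
Sum = 17.017665.
SE = √(17.017665) = 4.1252.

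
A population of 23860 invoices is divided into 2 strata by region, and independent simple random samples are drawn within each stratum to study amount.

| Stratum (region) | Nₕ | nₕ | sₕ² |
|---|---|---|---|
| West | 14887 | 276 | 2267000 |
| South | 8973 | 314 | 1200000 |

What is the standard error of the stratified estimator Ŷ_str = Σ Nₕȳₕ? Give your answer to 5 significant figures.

1.4434 × 10^6

Var(Ŷ_str) = Σₕ Nₕ²(1 − fₕ)sₕ²/nₕ.
West: 14887²·(1 − 276/14887)·2267000/276 = 1.7866092 × 10^12.
South: 8973²·(1 − 314/8973)·1200000/314 = 2.96932 × 10^11.
Sum = 2.0835412 × 10^12.
SE = √(2.0835412 × 10^12) = 1.4434 × 10^6.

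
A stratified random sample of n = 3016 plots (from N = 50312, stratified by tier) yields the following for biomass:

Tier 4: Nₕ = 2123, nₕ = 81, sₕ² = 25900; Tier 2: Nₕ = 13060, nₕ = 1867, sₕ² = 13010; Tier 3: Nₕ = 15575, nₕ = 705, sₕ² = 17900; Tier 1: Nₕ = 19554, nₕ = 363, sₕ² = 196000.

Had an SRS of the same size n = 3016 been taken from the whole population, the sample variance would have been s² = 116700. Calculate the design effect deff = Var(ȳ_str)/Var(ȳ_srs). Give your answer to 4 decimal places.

2.2906

Var(ȳ_str) = Σ Wₕ²(1−fₕ)sₕ²/nₕ with Wₕ = Nₕ/50312:
  Tier 4: (2123/50312)²·(1−81/2123)·25900/81 = 0.54761749
  Tier 2: (13060/50312)²·(1−1867/13060)·13010/1867 = 0.40241994
  Tier 3: (15575/50312)²·(1−705/15575)·17900/705 = 2.3230565
  Tier 1: (19554/50312)²·(1−363/19554)·196000/363 = 80.045975
  → Var(ȳ_str) = 83.319069.
Var(ȳ_srs) = (1 − 3016/50312)·116700/3016 = 36.374108.
deff = 83.319069 / 36.374108 = 2.2906.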